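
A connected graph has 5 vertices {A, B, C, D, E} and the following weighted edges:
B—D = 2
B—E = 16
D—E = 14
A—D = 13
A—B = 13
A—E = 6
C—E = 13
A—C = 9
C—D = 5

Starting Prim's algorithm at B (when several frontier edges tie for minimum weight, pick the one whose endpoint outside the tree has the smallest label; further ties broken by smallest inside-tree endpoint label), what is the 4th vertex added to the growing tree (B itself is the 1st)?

A

Prim, starting at B.
Step 1: frontier [B—D 2, A—B 13, B—E 16] → take B—D (2); add D.
Step 2: frontier [A—B 13, B—E 16, C—D 5, A—D 13, D—E 14] → take C—D (5); add C.
Step 3: frontier [A—B 13, B—E 16, A—C 9, C—E 13, A—D 13, D—E 14] → take A—C (9); add A.
Step 4: frontier [A—E 6, B—E 16, C—E 13, D—E 14] → take A—E (6); add E.
Vertex order: B, D, C, A, E. The 4th vertex is A.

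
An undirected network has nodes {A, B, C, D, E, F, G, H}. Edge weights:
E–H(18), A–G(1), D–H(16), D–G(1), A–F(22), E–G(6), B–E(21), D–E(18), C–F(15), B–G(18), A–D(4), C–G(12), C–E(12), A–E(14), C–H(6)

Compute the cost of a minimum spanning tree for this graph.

59

Grow the tree from C using Prim:
Step 1: cheapest edge leaving the tree is C–H (6); add H.
Step 2: cheapest edge leaving the tree is C–E (12); add E.
Step 3: cheapest edge leaving the tree is E–G (6); add G.
Step 4: cheapest edge leaving the tree is A–G (1); add A.
Step 5: cheapest edge leaving the tree is D–G (1); add D.
Step 6: cheapest edge leaving the tree is C–F (15); add F.
Step 7: cheapest edge leaving the tree is B–G (18); add B.
MST edges: C–H, C–E, E–G, A–G, D–G, C–F, B–G; total weight 6+12+6+1+1+15+18 = 59.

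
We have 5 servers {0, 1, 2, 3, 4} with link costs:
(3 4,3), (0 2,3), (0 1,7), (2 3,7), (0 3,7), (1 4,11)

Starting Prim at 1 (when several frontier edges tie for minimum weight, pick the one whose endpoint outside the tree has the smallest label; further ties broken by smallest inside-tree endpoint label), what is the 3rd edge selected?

0-3

Grow the tree from 1 using Prim:
Step 1: cheapest edge leaving the tree is 0 1 (7); add 0.
Step 2: cheapest edge leaving the tree is 0 2 (3); add 2.
Step 3: cheapest edge leaving the tree is 0 3 (7); add 3.
Step 4: cheapest edge leaving the tree is 3 4 (3); add 4.
The 3rd edge added is 0 3.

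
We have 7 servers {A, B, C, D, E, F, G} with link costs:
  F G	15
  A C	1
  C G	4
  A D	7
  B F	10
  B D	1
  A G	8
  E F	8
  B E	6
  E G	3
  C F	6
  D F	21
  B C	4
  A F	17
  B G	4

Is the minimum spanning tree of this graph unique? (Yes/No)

No

Kruskal: consider edges lightest-first.
A C (1): add. Components now {A,C} {B} {D} {E} {F} {G}
B D (1): add. Components now {A,C} {B,D} {E} {F} {G}
E G (3): add. Components now {A,C} {B,D} {E,G} {F}
B C (4): add. Components now {A,B,C,D} {E,G} {F}
B G (4): add. Components now {A,B,C,D,E,G} {F}
C G (4): skip — C and G already connected.
B E (6): skip — B and E already connected.
C F (6): add. Components now {A,B,C,D,E,F,G}
Non-tree edge C G has weight 4, equal to the heaviest edge on its tree cycle — swapping gives another MST of the same weight. Not unique.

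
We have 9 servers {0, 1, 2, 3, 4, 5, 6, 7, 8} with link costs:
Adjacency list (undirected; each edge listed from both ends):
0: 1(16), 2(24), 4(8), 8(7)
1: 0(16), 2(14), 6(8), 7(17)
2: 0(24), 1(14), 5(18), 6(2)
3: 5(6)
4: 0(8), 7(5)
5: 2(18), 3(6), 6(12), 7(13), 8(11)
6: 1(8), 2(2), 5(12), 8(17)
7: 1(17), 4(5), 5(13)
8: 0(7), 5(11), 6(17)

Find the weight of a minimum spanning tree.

59

Kruskal: consider edges lightest-first.
2–6 (2): add — endpoints in different components.
4–7 (5): add — endpoints in different components.
3–5 (6): add — endpoints in different components.
0–8 (7): add — endpoints in different components.
0–4 (8): add — endpoints in different components.
1–6 (8): add — endpoints in different components.
5–8 (11): add — endpoints in different components.
5–6 (12): add — endpoints in different components.
MST edges: 2–6, 4–7, 3–5, 0–8, 0–4, 1–6, 5–8, 5–6; total weight 2+5+6+7+8+8+11+12 = 59.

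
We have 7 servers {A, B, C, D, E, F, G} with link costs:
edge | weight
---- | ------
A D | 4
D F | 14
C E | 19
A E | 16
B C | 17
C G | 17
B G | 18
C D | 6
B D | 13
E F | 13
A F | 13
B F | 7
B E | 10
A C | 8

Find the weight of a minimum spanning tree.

Kruskal: consider edges lightest-first.
A D (4): add. Components now {A,D} {B} {C} {E} {F} {G}
C D (6): add. Components now {A,C,D} {B} {E} {F} {G}
B F (7): add. Components now {A,C,D} {B,F} {E} {G}
A C (8): skip — A and C already connected.
B E (10): add. Components now {A,C,D} {B,E,F} {G}
A F (13): add. Components now {A,B,C,D,E,F} {G}
B D (13): skip — B and D already connected.
E F (13): skip — E and F already connected.
D F (14): skip — D and F already connected.
A E (16): skip — A and E already connected.
B C (17): skip — B and C already connected.
C G (17): add. Components now {A,B,C,D,E,F,G}
MST edges: A D, C D, B F, B E, A F, C G; total weight 4+6+7+10+13+17 = 57.

57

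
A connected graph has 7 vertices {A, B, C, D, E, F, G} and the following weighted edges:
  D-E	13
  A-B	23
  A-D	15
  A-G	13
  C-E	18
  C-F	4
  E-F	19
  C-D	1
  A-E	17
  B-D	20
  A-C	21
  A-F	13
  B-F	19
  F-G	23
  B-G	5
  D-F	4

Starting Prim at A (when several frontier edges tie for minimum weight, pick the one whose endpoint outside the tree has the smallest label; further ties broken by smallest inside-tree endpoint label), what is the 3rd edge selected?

C-D

Prim, starting at A.
Step 1: cheapest edge leaving the tree is A-F (13); add F.
Step 2: cheapest edge leaving the tree is C-F (4); add C.
Step 3: cheapest edge leaving the tree is C-D (1); add D.
Step 4: cheapest edge leaving the tree is D-E (13); add E.
Step 5: cheapest edge leaving the tree is A-G (13); add G.
Step 6: cheapest edge leaving the tree is B-G (5); add B.
The 3rd edge added is C-D.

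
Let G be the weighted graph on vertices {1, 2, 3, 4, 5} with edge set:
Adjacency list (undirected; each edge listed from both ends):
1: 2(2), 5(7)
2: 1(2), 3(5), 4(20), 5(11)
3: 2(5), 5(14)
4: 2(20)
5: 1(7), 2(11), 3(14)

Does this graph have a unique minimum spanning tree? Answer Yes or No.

Yes

Sort edges by weight, then run Kruskal:
1-2 (2): add. Components now {1,2} {3} {4} {5}
2-3 (5): add. Components now {1,2,3} {4} {5}
1-5 (7): add. Components now {1,2,3,5} {4}
2-5 (11): skip — 2 and 5 already connected.
3-5 (14): skip — 3 and 5 already connected.
2-4 (20): add. Components now {1,2,3,4,5}
Every non-tree edge has weight strictly greater than the heaviest edge on the tree path between its endpoints, so the MST is unique.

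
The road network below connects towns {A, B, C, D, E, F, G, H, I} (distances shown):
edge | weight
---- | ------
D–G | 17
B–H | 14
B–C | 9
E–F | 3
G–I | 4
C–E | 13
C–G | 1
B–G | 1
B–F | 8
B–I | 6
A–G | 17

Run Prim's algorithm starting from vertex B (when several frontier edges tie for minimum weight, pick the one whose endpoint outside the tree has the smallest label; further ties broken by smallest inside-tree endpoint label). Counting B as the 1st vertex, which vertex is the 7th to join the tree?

Grow the tree from B using Prim:
Step 1: cheapest edge leaving the tree is B–G (1); add G.
Step 2: cheapest edge leaving the tree is C–G (1); add C.
Step 3: cheapest edge leaving the tree is G–I (4); add I.
Step 4: cheapest edge leaving the tree is B–F (8); add F.
Step 5: cheapest edge leaving the tree is E–F (3); add E.
Step 6: cheapest edge leaving the tree is B–H (14); add H.
Step 7: cheapest edge leaving the tree is A–G (17); add A.
Step 8: cheapest edge leaving the tree is D–G (17); add D.
Vertex order: B, G, C, I, F, E, H, A, D. The 7th vertex is H.

H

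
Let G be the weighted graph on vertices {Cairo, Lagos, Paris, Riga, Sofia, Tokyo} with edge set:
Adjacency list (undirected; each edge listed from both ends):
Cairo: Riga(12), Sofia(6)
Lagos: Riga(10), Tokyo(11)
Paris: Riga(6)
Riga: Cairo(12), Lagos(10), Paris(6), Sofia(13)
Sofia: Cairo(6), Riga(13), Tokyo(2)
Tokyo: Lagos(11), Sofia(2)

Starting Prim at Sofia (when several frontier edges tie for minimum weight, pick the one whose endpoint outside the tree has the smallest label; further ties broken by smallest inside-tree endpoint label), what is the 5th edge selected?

Grow the tree from Sofia using Prim:
Step 1: frontier [Sofia-Tokyo 2, Cairo-Sofia 6, Riga-Sofia 13] → take Sofia-Tokyo (2); add Tokyo.
Step 2: frontier [Cairo-Sofia 6, Riga-Sofia 13, Lagos-Tokyo 11] → take Cairo-Sofia (6); add Cairo.
Step 3: frontier [Cairo-Riga 12, Riga-Sofia 13, Lagos-Tokyo 11] → take Lagos-Tokyo (11); add Lagos.
Step 4: frontier [Cairo-Riga 12, Lagos-Riga 10, Riga-Sofia 13] → take Lagos-Riga (10); add Riga.
Step 5: frontier [Paris-Riga 6] → take Paris-Riga (6); add Paris.
The 5th edge added is Paris-Riga.

Paris-Riga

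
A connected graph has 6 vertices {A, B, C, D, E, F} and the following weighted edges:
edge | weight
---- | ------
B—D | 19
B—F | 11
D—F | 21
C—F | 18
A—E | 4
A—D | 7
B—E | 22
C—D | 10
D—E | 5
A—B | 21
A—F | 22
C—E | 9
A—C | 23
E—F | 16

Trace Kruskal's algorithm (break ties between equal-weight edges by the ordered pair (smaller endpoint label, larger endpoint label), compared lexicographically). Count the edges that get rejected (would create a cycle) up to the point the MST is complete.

Sort edges by weight, then run Kruskal:
A—E (4): add. Components now {A,E} {B} {C} {D} {F}
D—E (5): add. Components now {A,D,E} {B} {C} {F}
A—D (7): skip — A and D already connected.
C—E (9): add. Components now {A,C,D,E} {B} {F}
C—D (10): skip — C and D already connected.
B—F (11): add. Components now {A,C,D,E} {B,F}
E—F (16): add. Components now {A,B,C,D,E,F}
Edges rejected before the tree was complete: 2.

2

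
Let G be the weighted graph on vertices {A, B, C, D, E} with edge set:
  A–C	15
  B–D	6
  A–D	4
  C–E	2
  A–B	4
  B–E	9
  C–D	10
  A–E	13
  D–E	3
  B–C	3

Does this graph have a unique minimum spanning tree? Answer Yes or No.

No

Kruskal: consider edges lightest-first.
C–E (2): add — endpoints in different components.
B–C (3): add — endpoints in different components.
D–E (3): add — endpoints in different components.
A–B (4): add — endpoints in different components.
Non-tree edge A–D has weight 4, equal to the heaviest edge on its tree cycle — swapping gives another MST of the same weight. Not unique.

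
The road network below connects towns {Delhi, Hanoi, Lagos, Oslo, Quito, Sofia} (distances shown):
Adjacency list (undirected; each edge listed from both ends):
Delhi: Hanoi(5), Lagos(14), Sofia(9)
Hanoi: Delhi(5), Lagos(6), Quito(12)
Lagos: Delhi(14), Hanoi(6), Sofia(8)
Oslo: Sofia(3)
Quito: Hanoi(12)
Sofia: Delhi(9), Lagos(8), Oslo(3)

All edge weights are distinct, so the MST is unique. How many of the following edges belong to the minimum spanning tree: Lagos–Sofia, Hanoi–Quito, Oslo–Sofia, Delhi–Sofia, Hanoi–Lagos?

4

Kruskal: consider edges lightest-first.
Oslo–Sofia (3): add. Components now {Oslo,Sofia} {Hanoi} {Delhi} {Quito} {Lagos}
Delhi–Hanoi (5): add. Components now {Oslo,Sofia} {Delhi,Hanoi} {Quito} {Lagos}
Hanoi–Lagos (6): add. Components now {Oslo,Sofia} {Delhi,Hanoi,Lagos} {Quito}
Lagos–Sofia (8): add. Components now {Delhi,Hanoi,Lagos,Oslo,Sofia} {Quito}
Delhi–Sofia (9): skip — Sofia and Delhi already connected.
Hanoi–Quito (12): add. Components now {Delhi,Hanoi,Lagos,Oslo,Quito,Sofia}
MST edge set: {Oslo–Sofia, Delhi–Hanoi, Hanoi–Lagos, Lagos–Sofia, Hanoi–Quito}.
Of the listed edges, {Lagos–Sofia, Hanoi–Quito, Oslo–Sofia, Hanoi–Lagos} are in the MST → 4.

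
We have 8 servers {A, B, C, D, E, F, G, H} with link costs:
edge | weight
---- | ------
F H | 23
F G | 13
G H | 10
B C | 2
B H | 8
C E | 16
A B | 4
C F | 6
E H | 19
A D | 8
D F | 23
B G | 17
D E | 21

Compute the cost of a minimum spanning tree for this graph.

54

Sort edges by weight, then run Kruskal:
B C (2): add — endpoints in different components.
A B (4): add — endpoints in different components.
C F (6): add — endpoints in different components.
A D (8): add — endpoints in different components.
B H (8): add — endpoints in different components.
G H (10): add — endpoints in different components.
F G (13): skip — F and G already connected.
C E (16): add — endpoints in different components.
MST edges: B C, A B, C F, A D, B H, G H, C E; total weight 2+4+6+8+8+10+16 = 54.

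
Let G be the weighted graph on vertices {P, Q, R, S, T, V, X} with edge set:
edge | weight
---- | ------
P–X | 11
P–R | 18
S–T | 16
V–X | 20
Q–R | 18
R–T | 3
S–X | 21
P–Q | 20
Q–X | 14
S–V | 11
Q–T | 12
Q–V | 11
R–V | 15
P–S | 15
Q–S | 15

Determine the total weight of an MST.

62

Grow the tree from X using Prim:
Step 1: cheapest edge leaving the tree is P–X (11); add P.
Step 2: cheapest edge leaving the tree is Q–X (14); add Q.
Step 3: cheapest edge leaving the tree is Q–V (11); add V.
Step 4: cheapest edge leaving the tree is S–V (11); add S.
Step 5: cheapest edge leaving the tree is Q–T (12); add T.
Step 6: cheapest edge leaving the tree is R–T (3); add R.
MST edges: P–X, Q–X, Q–V, S–V, Q–T, R–T; total weight 11+14+11+11+12+3 = 62.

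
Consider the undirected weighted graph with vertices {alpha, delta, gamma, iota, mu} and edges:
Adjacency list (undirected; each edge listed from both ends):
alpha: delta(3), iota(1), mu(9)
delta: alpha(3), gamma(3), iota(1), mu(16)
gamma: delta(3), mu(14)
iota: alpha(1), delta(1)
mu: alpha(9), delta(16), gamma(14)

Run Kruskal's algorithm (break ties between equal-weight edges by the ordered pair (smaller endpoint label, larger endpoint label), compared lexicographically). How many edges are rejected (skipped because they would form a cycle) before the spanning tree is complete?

1

Kruskal's algorithm — process edges by increasing weight (ties by edge label):
alpha—iota (1): add. Components now {alpha,iota} {delta} {gamma} {mu}
delta—iota (1): add. Components now {alpha,delta,iota} {gamma} {mu}
alpha—delta (3): skip — alpha and delta already connected.
delta—gamma (3): add. Components now {alpha,delta,gamma,iota} {mu}
alpha—mu (9): add. Components now {alpha,delta,gamma,iota,mu}
Edges rejected before the tree was complete: 1.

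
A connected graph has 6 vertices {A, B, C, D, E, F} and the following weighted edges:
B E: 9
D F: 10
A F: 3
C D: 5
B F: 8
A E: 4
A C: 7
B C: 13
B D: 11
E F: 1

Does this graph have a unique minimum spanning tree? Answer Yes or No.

Kruskal's algorithm — process edges by increasing weight (ties by edge label):
E F (1): add. Components now {A} {B} {C} {D} {E,F}
A F (3): add. Components now {A,E,F} {B} {C} {D}
A E (4): skip — A and E already connected.
C D (5): add. Components now {A,E,F} {B} {C,D}
A C (7): add. Components now {A,C,D,E,F} {B}
B F (8): add. Components now {A,B,C,D,E,F}
Every non-tree edge has weight strictly greater than the heaviest edge on the tree path between its endpoints, so the MST is unique.

Yes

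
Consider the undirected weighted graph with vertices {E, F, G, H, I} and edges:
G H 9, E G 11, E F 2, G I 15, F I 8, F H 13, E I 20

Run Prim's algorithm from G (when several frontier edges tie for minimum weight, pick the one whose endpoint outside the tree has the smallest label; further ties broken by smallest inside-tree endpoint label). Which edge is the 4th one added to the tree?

F-I

Prim, starting at G.
Step 1: cheapest edge leaving the tree is G H (9); add H.
Step 2: cheapest edge leaving the tree is E G (11); add E.
Step 3: cheapest edge leaving the tree is E F (2); add F.
Step 4: cheapest edge leaving the tree is F I (8); add I.
The 4th edge added is F I.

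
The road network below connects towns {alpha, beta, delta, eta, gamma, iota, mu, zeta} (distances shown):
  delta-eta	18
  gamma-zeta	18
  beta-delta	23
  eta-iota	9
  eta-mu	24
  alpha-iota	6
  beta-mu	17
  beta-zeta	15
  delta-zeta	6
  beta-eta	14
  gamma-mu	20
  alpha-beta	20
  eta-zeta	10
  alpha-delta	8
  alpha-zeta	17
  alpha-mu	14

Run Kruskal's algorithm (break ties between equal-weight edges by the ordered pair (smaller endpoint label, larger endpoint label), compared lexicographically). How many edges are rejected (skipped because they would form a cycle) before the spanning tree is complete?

5

Kruskal's algorithm — process edges by increasing weight (ties by edge label):
alpha-iota (6): add — endpoints in different components.
delta-zeta (6): add — endpoints in different components.
alpha-delta (8): add — endpoints in different components.
eta-iota (9): add — endpoints in different components.
eta-zeta (10): skip — eta and zeta already connected.
alpha-mu (14): add — endpoints in different components.
beta-eta (14): add — endpoints in different components.
beta-zeta (15): skip — zeta and beta already connected.
alpha-zeta (17): skip — zeta and alpha already connected.
beta-mu (17): skip — beta and mu already connected.
delta-eta (18): skip — eta and delta already connected.
gamma-zeta (18): add — endpoints in different components.
Edges rejected before the tree was complete: 5.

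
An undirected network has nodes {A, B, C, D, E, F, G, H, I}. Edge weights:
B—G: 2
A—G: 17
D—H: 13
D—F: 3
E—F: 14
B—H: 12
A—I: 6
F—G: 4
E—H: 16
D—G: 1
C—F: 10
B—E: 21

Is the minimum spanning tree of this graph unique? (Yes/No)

Yes

Sort edges by weight, then run Kruskal:
D—G (1): add — endpoints in different components.
B—G (2): add — endpoints in different components.
D—F (3): add — endpoints in different components.
F—G (4): skip — F and G already connected.
A—I (6): add — endpoints in different components.
C—F (10): add — endpoints in different components.
B—H (12): add — endpoints in different components.
D—H (13): skip — D and H already connected.
E—F (14): add — endpoints in different components.
E—H (16): skip — E and H already connected.
A—G (17): add — endpoints in different components.
Every non-tree edge has weight strictly greater than the heaviest edge on the tree path between its endpoints, so the MST is unique.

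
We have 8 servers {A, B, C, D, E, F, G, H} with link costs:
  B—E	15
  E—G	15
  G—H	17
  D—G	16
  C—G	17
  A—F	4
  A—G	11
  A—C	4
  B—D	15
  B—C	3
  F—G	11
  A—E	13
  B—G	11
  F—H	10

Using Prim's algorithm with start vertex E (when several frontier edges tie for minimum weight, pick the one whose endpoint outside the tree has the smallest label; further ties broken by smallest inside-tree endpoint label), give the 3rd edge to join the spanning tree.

B-C

Prim's algorithm from E:
Step 1: frontier [A—E 13, B—E 15, E—G 15] → take A—E (13); add A.
Step 2: frontier [A—C 4, A—F 4, A—G 11, B—E 15, E—G 15] → take A—C (4); add C.
Step 3: frontier [A—F 4, A—G 11, B—C 3, C—G 17, B—E 15, E—G 15] → take B—C (3); add B.
Step 4: frontier [A—F 4, A—G 11, B—G 11, B—D 15, C—G 17, E—G 15] → take A—F (4); add F.
Step 5: frontier [A—G 11, B—G 11, B—D 15, C—G 17, E—G 15, F—H 10, F—G 11] → take F—H (10); add H.
Step 6: frontier [A—G 11, B—G 11, B—D 15, C—G 17, E—G 15, F—G 11, G—H 17] → take A—G (11); add G.
Step 7: frontier [B—D 15, D—G 16] → take B—D (15); add D.
The 3rd edge added is B—C.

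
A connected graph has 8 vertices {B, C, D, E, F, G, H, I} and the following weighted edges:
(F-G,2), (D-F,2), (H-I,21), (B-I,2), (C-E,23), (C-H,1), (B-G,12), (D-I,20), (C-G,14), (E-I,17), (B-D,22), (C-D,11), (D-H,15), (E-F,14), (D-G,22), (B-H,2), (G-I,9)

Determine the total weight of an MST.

32

Prim's algorithm from F:
Step 1: cheapest edge leaving the tree is D-F (2); add D.
Step 2: cheapest edge leaving the tree is F-G (2); add G.
Step 3: cheapest edge leaving the tree is G-I (9); add I.
Step 4: cheapest edge leaving the tree is B-I (2); add B.
Step 5: cheapest edge leaving the tree is B-H (2); add H.
Step 6: cheapest edge leaving the tree is C-H (1); add C.
Step 7: cheapest edge leaving the tree is E-F (14); add E.
MST edges: D-F, F-G, G-I, B-I, B-H, C-H, E-F; total weight 2+2+9+2+2+1+14 = 32.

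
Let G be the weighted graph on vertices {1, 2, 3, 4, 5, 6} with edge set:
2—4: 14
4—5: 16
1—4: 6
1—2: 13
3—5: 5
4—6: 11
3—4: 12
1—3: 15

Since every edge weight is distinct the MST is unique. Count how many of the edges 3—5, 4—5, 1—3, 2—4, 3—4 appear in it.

Kruskal: consider edges lightest-first.
3—5 (5): add — endpoints in different components.
1—4 (6): add — endpoints in different components.
4—6 (11): add — endpoints in different components.
3—4 (12): add — endpoints in different components.
1—2 (13): add — endpoints in different components.
MST edge set: {3—5, 1—4, 4—6, 3—4, 1—2}.
Of the listed edges, {3—5, 3—4} are in the MST → 2.

2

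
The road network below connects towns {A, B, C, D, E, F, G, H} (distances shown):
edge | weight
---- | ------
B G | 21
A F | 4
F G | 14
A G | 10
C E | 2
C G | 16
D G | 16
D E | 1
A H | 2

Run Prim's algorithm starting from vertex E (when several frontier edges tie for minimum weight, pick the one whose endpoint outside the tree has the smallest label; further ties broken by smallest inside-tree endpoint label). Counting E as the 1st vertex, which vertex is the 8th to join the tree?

B

Grow the tree from E using Prim:
Step 1: cheapest edge leaving the tree is D E (1); add D.
Step 2: cheapest edge leaving the tree is C E (2); add C.
Step 3: cheapest edge leaving the tree is C G (16); add G.
Step 4: cheapest edge leaving the tree is A G (10); add A.
Step 5: cheapest edge leaving the tree is A H (2); add H.
Step 6: cheapest edge leaving the tree is A F (4); add F.
Step 7: cheapest edge leaving the tree is B G (21); add B.
Vertex order: E, D, C, G, A, H, F, B. The 8th vertex is B.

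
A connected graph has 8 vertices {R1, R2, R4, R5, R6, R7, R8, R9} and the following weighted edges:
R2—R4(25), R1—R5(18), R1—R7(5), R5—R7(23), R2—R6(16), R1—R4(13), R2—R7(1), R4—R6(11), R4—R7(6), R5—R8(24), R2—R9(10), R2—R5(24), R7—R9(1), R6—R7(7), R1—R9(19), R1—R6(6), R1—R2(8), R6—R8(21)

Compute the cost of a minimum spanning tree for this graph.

58

Prim, starting at R4.
Step 1: cheapest edge leaving the tree is R4—R7 (6); add R7.
Step 2: cheapest edge leaving the tree is R2—R7 (1); add R2.
Step 3: cheapest edge leaving the tree is R7—R9 (1); add R9.
Step 4: cheapest edge leaving the tree is R1—R7 (5); add R1.
Step 5: cheapest edge leaving the tree is R1—R6 (6); add R6.
Step 6: cheapest edge leaving the tree is R1—R5 (18); add R5.
Step 7: cheapest edge leaving the tree is R6—R8 (21); add R8.
MST edges: R4—R7, R2—R7, R7—R9, R1—R7, R1—R6, R1—R5, R6—R8; total weight 6+1+1+5+6+18+21 = 58.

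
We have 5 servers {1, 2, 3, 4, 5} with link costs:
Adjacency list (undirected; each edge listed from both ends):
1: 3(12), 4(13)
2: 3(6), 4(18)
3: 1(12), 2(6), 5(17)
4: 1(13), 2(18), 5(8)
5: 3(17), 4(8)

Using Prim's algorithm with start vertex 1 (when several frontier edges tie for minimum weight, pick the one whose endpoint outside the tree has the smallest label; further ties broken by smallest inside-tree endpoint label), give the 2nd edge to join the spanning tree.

Grow the tree from 1 using Prim:
Step 1: cheapest edge leaving the tree is 1–3 (12); add 3.
Step 2: cheapest edge leaving the tree is 2–3 (6); add 2.
Step 3: cheapest edge leaving the tree is 1–4 (13); add 4.
Step 4: cheapest edge leaving the tree is 4–5 (8); add 5.
The 2nd edge added is 2–3.

2-3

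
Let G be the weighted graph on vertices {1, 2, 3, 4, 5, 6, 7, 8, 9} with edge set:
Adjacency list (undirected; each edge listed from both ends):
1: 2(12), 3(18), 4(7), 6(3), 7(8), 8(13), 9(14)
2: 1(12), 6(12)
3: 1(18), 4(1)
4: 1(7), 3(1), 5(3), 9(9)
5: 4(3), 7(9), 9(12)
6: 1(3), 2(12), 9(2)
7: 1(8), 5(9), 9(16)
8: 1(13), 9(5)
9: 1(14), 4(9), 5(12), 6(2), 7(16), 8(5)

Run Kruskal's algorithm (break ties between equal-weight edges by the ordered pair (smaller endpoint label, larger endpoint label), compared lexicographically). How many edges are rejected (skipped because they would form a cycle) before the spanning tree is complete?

2

Kruskal: consider edges lightest-first.
3 4 (1): add — endpoints in different components.
6 9 (2): add — endpoints in different components.
1 6 (3): add — endpoints in different components.
4 5 (3): add — endpoints in different components.
8 9 (5): add — endpoints in different components.
1 4 (7): add — endpoints in different components.
1 7 (8): add — endpoints in different components.
4 9 (9): skip — 4 and 9 already connected.
5 7 (9): skip — 5 and 7 already connected.
1 2 (12): add — endpoints in different components.
Edges rejected before the tree was complete: 2.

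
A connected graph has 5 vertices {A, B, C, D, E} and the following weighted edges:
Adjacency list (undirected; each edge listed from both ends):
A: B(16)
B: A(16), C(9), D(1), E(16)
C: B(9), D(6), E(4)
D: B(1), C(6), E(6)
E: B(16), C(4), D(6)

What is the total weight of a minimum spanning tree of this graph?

27

Prim's algorithm from B:
Step 1: frontier [B–D 1, B–C 9, A–B 16, B–E 16] → take B–D (1); add D.
Step 2: frontier [B–C 9, A–B 16, B–E 16, C–D 6, D–E 6] → take C–D (6); add C.
Step 3: frontier [A–B 16, B–E 16, C–E 4, D–E 6] → take C–E (4); add E.
Step 4: frontier [A–B 16] → take A–B (16); add A.
MST edges: B–D, C–D, C–E, A–B; total weight 1+6+4+16 = 27.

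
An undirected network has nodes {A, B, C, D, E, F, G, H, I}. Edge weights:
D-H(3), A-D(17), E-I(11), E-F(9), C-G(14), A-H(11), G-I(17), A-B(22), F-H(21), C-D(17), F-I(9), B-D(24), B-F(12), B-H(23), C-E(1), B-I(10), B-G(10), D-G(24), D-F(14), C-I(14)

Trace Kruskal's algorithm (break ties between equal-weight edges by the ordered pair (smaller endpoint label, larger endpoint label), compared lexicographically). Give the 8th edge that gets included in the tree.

D-F

Sort edges by weight, then run Kruskal:
C-E (1): add — endpoints in different components.
D-H (3): add — endpoints in different components.
E-F (9): add — endpoints in different components.
F-I (9): add — endpoints in different components.
B-G (10): add — endpoints in different components.
B-I (10): add — endpoints in different components.
A-H (11): add — endpoints in different components.
E-I (11): skip — E and I already connected.
B-F (12): skip — B and F already connected.
C-G (14): skip — C and G already connected.
C-I (14): skip — C and I already connected.
D-F (14): add — endpoints in different components.
The 8th edge added is D-F.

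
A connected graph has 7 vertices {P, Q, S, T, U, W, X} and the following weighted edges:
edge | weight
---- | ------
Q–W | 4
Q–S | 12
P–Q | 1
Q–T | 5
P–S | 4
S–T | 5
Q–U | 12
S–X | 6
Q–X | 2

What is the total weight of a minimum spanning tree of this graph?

Prim, starting at S.
Step 1: cheapest edge leaving the tree is P–S (4); add P.
Step 2: cheapest edge leaving the tree is P–Q (1); add Q.
Step 3: cheapest edge leaving the tree is Q–X (2); add X.
Step 4: cheapest edge leaving the tree is Q–W (4); add W.
Step 5: cheapest edge leaving the tree is Q–T (5); add T.
Step 6: cheapest edge leaving the tree is Q–U (12); add U.
MST edges: P–S, P–Q, Q–X, Q–W, Q–T, Q–U; total weight 4+1+2+4+5+12 = 28.

28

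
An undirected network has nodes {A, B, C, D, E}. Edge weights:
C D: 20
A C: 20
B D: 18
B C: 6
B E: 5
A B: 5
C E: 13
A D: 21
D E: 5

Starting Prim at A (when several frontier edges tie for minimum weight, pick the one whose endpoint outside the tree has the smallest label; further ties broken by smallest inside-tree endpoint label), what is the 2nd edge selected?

Prim, starting at A.
Step 1: frontier [A B 5, A C 20, A D 21] → take A B (5); add B.
Step 2: frontier [A C 20, A D 21, B E 5, B C 6, B D 18] → take B E (5); add E.
Step 3: frontier [A C 20, A D 21, B C 6, B D 18, D E 5, C E 13] → take D E (5); add D.
Step 4: frontier [A C 20, B C 6, C D 20, C E 13] → take B C (6); add C.
The 2nd edge added is B E.

B-E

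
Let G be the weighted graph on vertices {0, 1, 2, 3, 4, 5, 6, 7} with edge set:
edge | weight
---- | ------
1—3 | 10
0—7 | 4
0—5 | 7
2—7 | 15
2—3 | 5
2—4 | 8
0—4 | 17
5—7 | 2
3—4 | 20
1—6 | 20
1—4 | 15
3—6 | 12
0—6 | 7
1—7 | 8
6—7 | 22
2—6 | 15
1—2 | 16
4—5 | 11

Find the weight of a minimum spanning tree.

44

Prim's algorithm from 5:
Step 1: cheapest edge leaving the tree is 5—7 (2); add 7.
Step 2: cheapest edge leaving the tree is 0—7 (4); add 0.
Step 3: cheapest edge leaving the tree is 0—6 (7); add 6.
Step 4: cheapest edge leaving the tree is 1—7 (8); add 1.
Step 5: cheapest edge leaving the tree is 1—3 (10); add 3.
Step 6: cheapest edge leaving the tree is 2—3 (5); add 2.
Step 7: cheapest edge leaving the tree is 2—4 (8); add 4.
MST edges: 5—7, 0—7, 0—6, 1—7, 1—3, 2—3, 2—4; total weight 2+4+7+8+10+5+8 = 44.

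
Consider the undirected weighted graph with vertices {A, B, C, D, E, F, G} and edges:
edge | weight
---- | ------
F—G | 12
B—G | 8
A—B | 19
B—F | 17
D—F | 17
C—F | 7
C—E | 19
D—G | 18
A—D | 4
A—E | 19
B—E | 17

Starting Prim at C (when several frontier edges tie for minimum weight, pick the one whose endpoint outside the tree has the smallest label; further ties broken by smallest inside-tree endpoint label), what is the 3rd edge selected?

B-G

Grow the tree from C using Prim:
Step 1: cheapest edge leaving the tree is C—F (7); add F.
Step 2: cheapest edge leaving the tree is F—G (12); add G.
Step 3: cheapest edge leaving the tree is B—G (8); add B.
Step 4: cheapest edge leaving the tree is D—F (17); add D.
Step 5: cheapest edge leaving the tree is A—D (4); add A.
Step 6: cheapest edge leaving the tree is B—E (17); add E.
The 3rd edge added is B—G.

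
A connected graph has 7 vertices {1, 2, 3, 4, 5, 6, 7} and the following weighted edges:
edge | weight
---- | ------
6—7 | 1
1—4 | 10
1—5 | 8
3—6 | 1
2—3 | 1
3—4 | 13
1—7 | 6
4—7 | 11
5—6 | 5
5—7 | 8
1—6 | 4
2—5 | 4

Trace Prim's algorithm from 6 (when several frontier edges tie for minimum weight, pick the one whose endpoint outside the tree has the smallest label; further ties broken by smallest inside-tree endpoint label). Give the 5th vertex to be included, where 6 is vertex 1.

1

Prim's algorithm from 6:
Step 1: frontier [3—6 1, 6—7 1, 1—6 4, 5—6 5] → take 3—6 (1); add 3.
Step 2: frontier [2—3 1, 3—4 13, 6—7 1, 1—6 4, 5—6 5] → take 2—3 (1); add 2.
Step 3: frontier [2—5 4, 3—4 13, 6—7 1, 1—6 4, 5—6 5] → take 6—7 (1); add 7.
Step 4: frontier [2—5 4, 3—4 13, 1—6 4, 5—6 5, 1—7 6, 5—7 8, 4—7 11] → take 1—6 (4); add 1.
Step 5: frontier [1—5 8, 1—4 10, 2—5 4, 3—4 13, 5—6 5, 5—7 8, 4—7 11] → take 2—5 (4); add 5.
Step 6: frontier [1—4 10, 3—4 13, 4—7 11] → take 1—4 (10); add 4.
Vertex order: 6, 3, 2, 7, 1, 5, 4. The 5th vertex is 1.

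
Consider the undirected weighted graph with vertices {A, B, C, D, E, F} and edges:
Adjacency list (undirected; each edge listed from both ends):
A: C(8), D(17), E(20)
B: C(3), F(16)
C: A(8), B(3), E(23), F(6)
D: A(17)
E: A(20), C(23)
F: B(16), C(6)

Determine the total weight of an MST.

Prim's algorithm from C:
Step 1: frontier [B–C 3, C–F 6, A–C 8, C–E 23] → take B–C (3); add B.
Step 2: frontier [B–F 16, C–F 6, A–C 8, C–E 23] → take C–F (6); add F.
Step 3: frontier [A–C 8, C–E 23] → take A–C (8); add A.
Step 4: frontier [A–D 17, A–E 20, C–E 23] → take A–D (17); add D.
Step 5: frontier [A–E 20, C–E 23] → take A–E (20); add E.
MST edges: B–C, C–F, A–C, A–D, A–E; total weight 3+6+8+17+20 = 54.

54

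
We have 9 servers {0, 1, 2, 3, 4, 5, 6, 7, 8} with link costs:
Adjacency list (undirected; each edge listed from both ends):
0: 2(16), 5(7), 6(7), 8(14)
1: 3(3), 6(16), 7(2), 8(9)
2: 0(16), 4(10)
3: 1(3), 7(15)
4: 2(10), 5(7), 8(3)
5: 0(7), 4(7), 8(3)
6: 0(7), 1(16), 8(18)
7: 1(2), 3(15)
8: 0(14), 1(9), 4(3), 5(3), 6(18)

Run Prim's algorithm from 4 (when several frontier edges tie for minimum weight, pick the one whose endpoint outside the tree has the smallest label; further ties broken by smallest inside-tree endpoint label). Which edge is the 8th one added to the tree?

2-4

Prim's algorithm from 4:
Step 1: frontier [4-8 3, 4-5 7, 2-4 10] → take 4-8 (3); add 8.
Step 2: frontier [4-5 7, 2-4 10, 5-8 3, 1-8 9, 0-8 14, 6-8 18] → take 5-8 (3); add 5.
Step 3: frontier [2-4 10, 0-5 7, 1-8 9, 0-8 14, 6-8 18] → take 0-5 (7); add 0.
Step 4: frontier [0-6 7, 0-2 16, 2-4 10, 1-8 9, 6-8 18] → take 0-6 (7); add 6.
Step 5: frontier [0-2 16, 2-4 10, 1-6 16, 1-8 9] → take 1-8 (9); add 1.
Step 6: frontier [0-2 16, 1-7 2, 1-3 3, 2-4 10] → take 1-7 (2); add 7.
Step 7: frontier [0-2 16, 1-3 3, 2-4 10, 3-7 15] → take 1-3 (3); add 3.
Step 8: frontier [0-2 16, 2-4 10] → take 2-4 (10); add 2.
The 8th edge added is 2-4.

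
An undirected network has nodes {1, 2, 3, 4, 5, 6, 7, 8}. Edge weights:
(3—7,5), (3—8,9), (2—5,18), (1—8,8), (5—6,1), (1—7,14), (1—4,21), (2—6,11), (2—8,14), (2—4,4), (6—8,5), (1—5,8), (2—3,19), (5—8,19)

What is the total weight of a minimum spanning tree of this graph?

Prim, starting at 1.
Step 1: cheapest edge leaving the tree is 1—5 (8); add 5.
Step 2: cheapest edge leaving the tree is 5—6 (1); add 6.
Step 3: cheapest edge leaving the tree is 6—8 (5); add 8.
Step 4: cheapest edge leaving the tree is 3—8 (9); add 3.
Step 5: cheapest edge leaving the tree is 3—7 (5); add 7.
Step 6: cheapest edge leaving the tree is 2—6 (11); add 2.
Step 7: cheapest edge leaving the tree is 2—4 (4); add 4.
MST edges: 1—5, 5—6, 6—8, 3—8, 3—7, 2—6, 2—4; total weight 8+1+5+9+5+11+4 = 43.

43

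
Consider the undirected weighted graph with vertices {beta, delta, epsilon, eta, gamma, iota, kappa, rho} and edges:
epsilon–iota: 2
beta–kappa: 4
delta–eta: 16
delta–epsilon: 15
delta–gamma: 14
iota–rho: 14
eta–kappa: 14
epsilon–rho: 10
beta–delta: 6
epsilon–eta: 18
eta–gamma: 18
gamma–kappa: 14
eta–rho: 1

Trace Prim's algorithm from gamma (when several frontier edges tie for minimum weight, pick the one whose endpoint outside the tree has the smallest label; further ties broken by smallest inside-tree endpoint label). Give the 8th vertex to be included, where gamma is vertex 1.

iota

Grow the tree from gamma using Prim:
Step 1: cheapest edge leaving the tree is delta–gamma (14); add delta.
Step 2: cheapest edge leaving the tree is beta–delta (6); add beta.
Step 3: cheapest edge leaving the tree is beta–kappa (4); add kappa.
Step 4: cheapest edge leaving the tree is eta–kappa (14); add eta.
Step 5: cheapest edge leaving the tree is eta–rho (1); add rho.
Step 6: cheapest edge leaving the tree is epsilon–rho (10); add epsilon.
Step 7: cheapest edge leaving the tree is epsilon–iota (2); add iota.
Vertex order: gamma, delta, beta, kappa, eta, rho, epsilon, iota. The 8th vertex is iota.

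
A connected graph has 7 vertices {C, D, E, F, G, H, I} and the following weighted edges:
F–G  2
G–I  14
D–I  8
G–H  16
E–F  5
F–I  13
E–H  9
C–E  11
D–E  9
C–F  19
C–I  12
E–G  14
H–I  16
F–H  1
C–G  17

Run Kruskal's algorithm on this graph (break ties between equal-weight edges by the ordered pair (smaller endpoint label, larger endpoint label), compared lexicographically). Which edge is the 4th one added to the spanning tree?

D-I

Kruskal: consider edges lightest-first.
F–H (1): add. Components now {C} {D} {E} {F,H} {G} {I}
F–G (2): add. Components now {C} {D} {E} {F,G,H} {I}
E–F (5): add. Components now {C} {D} {E,F,G,H} {I}
D–I (8): add. Components now {C} {D,I} {E,F,G,H}
D–E (9): add. Components now {C} {D,E,F,G,H,I}
E–H (9): skip — E and H already connected.
C–E (11): add. Components now {C,D,E,F,G,H,I}
The 4th edge added is D–I.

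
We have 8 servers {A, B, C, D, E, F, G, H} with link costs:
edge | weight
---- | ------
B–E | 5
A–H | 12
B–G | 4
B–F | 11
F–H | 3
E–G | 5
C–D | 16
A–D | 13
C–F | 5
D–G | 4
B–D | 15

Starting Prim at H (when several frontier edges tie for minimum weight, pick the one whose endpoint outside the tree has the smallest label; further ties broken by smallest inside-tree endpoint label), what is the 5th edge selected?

D-G

Prim's algorithm from H:
Step 1: cheapest edge leaving the tree is F–H (3); add F.
Step 2: cheapest edge leaving the tree is C–F (5); add C.
Step 3: cheapest edge leaving the tree is B–F (11); add B.
Step 4: cheapest edge leaving the tree is B–G (4); add G.
Step 5: cheapest edge leaving the tree is D–G (4); add D.
Step 6: cheapest edge leaving the tree is B–E (5); add E.
Step 7: cheapest edge leaving the tree is A–H (12); add A.
The 5th edge added is D–G.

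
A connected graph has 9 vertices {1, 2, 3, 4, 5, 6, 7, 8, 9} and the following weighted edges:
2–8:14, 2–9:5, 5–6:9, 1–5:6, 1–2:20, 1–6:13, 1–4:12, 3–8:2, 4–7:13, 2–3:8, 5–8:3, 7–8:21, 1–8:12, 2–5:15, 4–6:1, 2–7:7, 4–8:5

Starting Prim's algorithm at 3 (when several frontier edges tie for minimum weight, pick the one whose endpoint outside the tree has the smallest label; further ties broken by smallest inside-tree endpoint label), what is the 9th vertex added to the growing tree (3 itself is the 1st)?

Prim, starting at 3.
Step 1: cheapest edge leaving the tree is 3–8 (2); add 8.
Step 2: cheapest edge leaving the tree is 5–8 (3); add 5.
Step 3: cheapest edge leaving the tree is 4–8 (5); add 4.
Step 4: cheapest edge leaving the tree is 4–6 (1); add 6.
Step 5: cheapest edge leaving the tree is 1–5 (6); add 1.
Step 6: cheapest edge leaving the tree is 2–3 (8); add 2.
Step 7: cheapest edge leaving the tree is 2–9 (5); add 9.
Step 8: cheapest edge leaving the tree is 2–7 (7); add 7.
Vertex order: 3, 8, 5, 4, 6, 1, 2, 9, 7. The 9th vertex is 7.

7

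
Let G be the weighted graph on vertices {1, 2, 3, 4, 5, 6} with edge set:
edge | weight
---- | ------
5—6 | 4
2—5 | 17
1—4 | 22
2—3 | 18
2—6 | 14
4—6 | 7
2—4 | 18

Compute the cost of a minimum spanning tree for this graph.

Grow the tree from 4 using Prim:
Step 1: cheapest edge leaving the tree is 4—6 (7); add 6.
Step 2: cheapest edge leaving the tree is 5—6 (4); add 5.
Step 3: cheapest edge leaving the tree is 2—6 (14); add 2.
Step 4: cheapest edge leaving the tree is 2—3 (18); add 3.
Step 5: cheapest edge leaving the tree is 1—4 (22); add 1.
MST edges: 4—6, 5—6, 2—6, 2—3, 1—4; total weight 7+4+14+18+22 = 65.

65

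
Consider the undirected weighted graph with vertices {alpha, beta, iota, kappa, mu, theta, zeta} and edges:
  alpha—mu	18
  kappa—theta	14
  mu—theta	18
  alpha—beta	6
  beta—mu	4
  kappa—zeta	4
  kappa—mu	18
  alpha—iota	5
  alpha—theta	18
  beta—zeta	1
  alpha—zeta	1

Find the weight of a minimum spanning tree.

29

Grow the tree from alpha using Prim:
Step 1: frontier [alpha—zeta 1, alpha—iota 5, alpha—beta 6, alpha—mu 18, alpha—theta 18] → take alpha—zeta (1); add zeta.
Step 2: frontier [alpha—iota 5, alpha—beta 6, alpha—mu 18, alpha—theta 18, beta—zeta 1, kappa—zeta 4] → take beta—zeta (1); add beta.
Step 3: frontier [alpha—iota 5, alpha—mu 18, alpha—theta 18, beta—mu 4, kappa—zeta 4] → take kappa—zeta (4); add kappa.
Step 4: frontier [alpha—iota 5, alpha—mu 18, alpha—theta 18, beta—mu 4, kappa—theta 14, kappa—mu 18] → take beta—mu (4); add mu.
Step 5: frontier [alpha—iota 5, alpha—theta 18, kappa—theta 14, mu—theta 18] → take alpha—iota (5); add iota.
Step 6: frontier [alpha—theta 18, kappa—theta 14, mu—theta 18] → take kappa—theta (14); add theta.
MST edges: alpha—zeta, beta—zeta, kappa—zeta, beta—mu, alpha—iota, kappa—theta; total weight 1+1+4+4+5+14 = 29.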